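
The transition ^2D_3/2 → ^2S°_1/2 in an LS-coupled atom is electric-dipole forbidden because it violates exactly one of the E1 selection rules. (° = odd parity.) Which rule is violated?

Parity must change: even → odd — ✓.
ΔS = 0: S: 1/2 → 1/2 — ✓.
ΔL = 0, ±1 (not L=0↔0): L: 2 → 0, ΔL = -2 — ✗.
ΔJ = 0, ±1 (not J=0↔0): J: 3/2 → 1/2, ΔJ = -1 — ✓.

the ΔL = 0, ±1 rule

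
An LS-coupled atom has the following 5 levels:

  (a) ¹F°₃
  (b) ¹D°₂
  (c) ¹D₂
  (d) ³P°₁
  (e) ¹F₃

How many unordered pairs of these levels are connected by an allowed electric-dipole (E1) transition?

(a)–(b): forbidden (parity).
(a)–(c): allowed.
(a)–(d): forbidden (parity, ΔS, ΔL, ΔJ).
(a)–(e): allowed.
(b)–(c): allowed.
(b)–(d): forbidden (parity, ΔS).
(b)–(e): allowed.
(c)–(d): forbidden (ΔS).
(c)–(e): forbidden (parity).
(d)–(e): forbidden (ΔS, ΔL, ΔJ).
Allowed pairs: 4 of 10.

4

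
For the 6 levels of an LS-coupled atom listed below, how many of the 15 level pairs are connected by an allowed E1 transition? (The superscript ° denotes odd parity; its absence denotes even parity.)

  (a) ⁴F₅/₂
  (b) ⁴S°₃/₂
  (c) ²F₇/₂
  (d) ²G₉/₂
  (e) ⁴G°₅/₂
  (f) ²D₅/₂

1

(a)–(b): forbidden (ΔL).
(a)–(c): forbidden (parity, ΔS).
(a)–(d): forbidden (parity, ΔS, ΔJ).
(a)–(e): allowed.
(a)–(f): forbidden (parity, ΔS).
(b)–(c): forbidden (ΔS, ΔL, ΔJ).
(b)–(d): forbidden (ΔS, ΔL, ΔJ).
(b)–(e): forbidden (parity, ΔL).
(b)–(f): forbidden (ΔS, ΔL).
(c)–(d): forbidden (parity).
(c)–(e): forbidden (ΔS).
(c)–(f): forbidden (parity).
(d)–(e): forbidden (ΔS, ΔJ).
(d)–(f): forbidden (parity, ΔL, ΔJ).
(e)–(f): forbidden (ΔS, ΔL).
Allowed pairs: 1 of 15.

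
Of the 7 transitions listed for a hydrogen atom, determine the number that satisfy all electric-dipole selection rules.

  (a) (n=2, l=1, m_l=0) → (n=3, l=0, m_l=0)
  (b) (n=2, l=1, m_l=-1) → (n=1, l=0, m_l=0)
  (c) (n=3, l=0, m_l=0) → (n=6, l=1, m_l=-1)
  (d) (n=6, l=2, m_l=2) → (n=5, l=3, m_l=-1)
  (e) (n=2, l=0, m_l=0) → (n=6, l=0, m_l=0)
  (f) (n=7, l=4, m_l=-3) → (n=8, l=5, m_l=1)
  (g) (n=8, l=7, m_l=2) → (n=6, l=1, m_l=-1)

(a) allowed
(b) allowed
(c) allowed
(d) forbidden — Δm_l = -3 (E1 requires Δm_l = 0, ±1)
(e) forbidden — Δl = +0 (E1 requires Δl = ±1)
(f) forbidden — Δm_l = +4 (E1 requires Δm_l = 0, ±1)
(g) forbidden — Δl = -6 (E1 requires Δl = ±1); Δm_l = -3 (E1 requires Δm_l = 0, ±1)
Total allowed: 3 of 7.

3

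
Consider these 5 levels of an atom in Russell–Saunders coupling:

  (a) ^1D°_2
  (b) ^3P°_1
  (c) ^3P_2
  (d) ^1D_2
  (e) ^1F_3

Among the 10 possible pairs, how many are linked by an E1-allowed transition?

3

(a)–(b): forbidden (parity, ΔS).
(a)–(c): forbidden (ΔS).
(a)–(d): allowed.
(a)–(e): allowed.
(b)–(c): allowed.
(b)–(d): forbidden (ΔS).
(b)–(e): forbidden (ΔS, ΔL, ΔJ).
(c)–(d): forbidden (parity, ΔS).
(c)–(e): forbidden (parity, ΔS, ΔL).
(d)–(e): forbidden (parity).
Allowed pairs: 3 of 10.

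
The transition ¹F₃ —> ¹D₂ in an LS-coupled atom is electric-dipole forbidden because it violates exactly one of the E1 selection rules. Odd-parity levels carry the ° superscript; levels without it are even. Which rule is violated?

Parity must change: even → even — fails.
ΔS = 0: S: 0 → 0 — passes.
ΔL = 0, ±1 (not L=0↔0): L: 3 → 2, ΔL = -1 — passes.
ΔJ = 0, ±1 (not J=0↔0): J: 3 → 2, ΔJ = -1 — passes.

parity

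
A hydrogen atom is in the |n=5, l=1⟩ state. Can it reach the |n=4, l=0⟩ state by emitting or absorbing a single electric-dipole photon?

allowed

l: 1 → 0 (Δl = -1). Δl = ±1 satisfied.
All E1 selection rules are satisfied.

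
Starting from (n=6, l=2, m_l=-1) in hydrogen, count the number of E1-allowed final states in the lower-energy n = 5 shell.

E1 requires Δl = ±1, so l_f ∈ {1, 3}; with 0 ≤ l_f ≤ n_f−1 = 4, the allowed l_f values are {1, 3}.
For l_f = 1: m_f ∈ {m_i−1, m_i, m_i+1} ∩ [−1, 1] = {-1, 0} → 2 states.
For l_f = 3: m_f ∈ {m_i−1, m_i, m_i+1} ∩ [−3, 3] = {-2, -1, 0} → 3 states.
Total: 5.

5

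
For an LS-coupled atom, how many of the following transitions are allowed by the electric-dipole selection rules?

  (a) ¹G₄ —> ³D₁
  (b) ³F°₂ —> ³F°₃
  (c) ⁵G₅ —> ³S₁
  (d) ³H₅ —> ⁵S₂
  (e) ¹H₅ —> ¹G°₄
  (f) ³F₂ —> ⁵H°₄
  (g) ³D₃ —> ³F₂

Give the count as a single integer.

(a) forbidden (parity, ΔS, ΔL, ΔJ fail)
(b) forbidden (parity fails)
(c) forbidden (parity, ΔS, ΔL, ΔJ fail)
(d) forbidden (parity, ΔS, ΔL, ΔJ fail)
(e) allowed
(f) forbidden (ΔS, ΔL, ΔJ fail)
(g) forbidden (parity fails)
Total allowed: 1 of 7.

1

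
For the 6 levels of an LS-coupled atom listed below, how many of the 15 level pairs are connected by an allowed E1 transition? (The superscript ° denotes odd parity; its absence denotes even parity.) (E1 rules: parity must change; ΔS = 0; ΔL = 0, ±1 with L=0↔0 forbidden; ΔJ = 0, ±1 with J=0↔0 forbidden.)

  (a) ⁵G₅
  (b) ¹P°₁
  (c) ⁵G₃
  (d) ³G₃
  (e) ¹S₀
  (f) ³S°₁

1

(a)–(b): forbidden (ΔS, ΔL, ΔJ).
(a)–(c): forbidden (parity, ΔJ).
(a)–(d): forbidden (parity, ΔS, ΔJ).
(a)–(e): forbidden (parity, ΔS, ΔL, ΔJ).
(a)–(f): forbidden (ΔS, ΔL, ΔJ).
(b)–(c): forbidden (ΔS, ΔL, ΔJ).
(b)–(d): forbidden (ΔS, ΔL, ΔJ).
(b)–(e): allowed.
(b)–(f): forbidden (parity, ΔS).
(c)–(d): forbidden (parity, ΔS).
(c)–(e): forbidden (parity, ΔS, ΔL, ΔJ).
(c)–(f): forbidden (ΔS, ΔL, ΔJ).
(d)–(e): forbidden (parity, ΔS, ΔL, ΔJ).
(d)–(f): forbidden (ΔL, ΔJ).
(e)–(f): forbidden (ΔS, ΔL).
Allowed pairs: 1 of 15.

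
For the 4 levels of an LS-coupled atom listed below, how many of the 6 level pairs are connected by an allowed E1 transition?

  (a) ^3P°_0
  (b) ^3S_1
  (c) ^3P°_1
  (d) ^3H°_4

2

(a)–(b): allowed.
(a)–(c): forbidden (parity).
(a)–(d): forbidden (parity, ΔL, ΔJ).
(b)–(c): allowed.
(b)–(d): forbidden (ΔL, ΔJ).
(c)–(d): forbidden (parity, ΔL, ΔJ).
Allowed pairs: 2 of 6.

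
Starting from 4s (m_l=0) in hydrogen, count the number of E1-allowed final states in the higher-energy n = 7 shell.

3

E1 requires Δl = ±1, so l_f ∈ {-1, 1}; with 0 ≤ l_f ≤ n_f−1 = 6, the allowed l_f values are {1}.
For l_f = 1: m_f ∈ {m_i−1, m_i, m_i+1} ∩ [−1, 1] = {-1, 0, 1} → 3 states.
Total: 3.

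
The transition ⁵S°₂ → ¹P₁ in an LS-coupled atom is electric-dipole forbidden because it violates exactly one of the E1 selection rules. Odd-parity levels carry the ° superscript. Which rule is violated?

the ΔS = 0 rule

ΔS = 0: S: 2 → 0 — fails.
ΔJ = 0, ±1 (not J=0↔0): J: 2 → 1, ΔJ = -1 — ok.
ΔL = 0, ±1 (not L=0↔0): L: 0 → 1, ΔL = +1 — ok.
Parity must change: odd → even — ok.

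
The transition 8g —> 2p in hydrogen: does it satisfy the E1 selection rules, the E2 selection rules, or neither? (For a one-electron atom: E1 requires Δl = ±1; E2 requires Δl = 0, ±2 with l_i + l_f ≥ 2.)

Δl = 1 − 4 = -3; l_i + l_f = 5.
E1 (Δl = ±1): not satisfied.
E2 (Δl = 0,±2, l_i+l_f ≥ 2): not satisfied.

neither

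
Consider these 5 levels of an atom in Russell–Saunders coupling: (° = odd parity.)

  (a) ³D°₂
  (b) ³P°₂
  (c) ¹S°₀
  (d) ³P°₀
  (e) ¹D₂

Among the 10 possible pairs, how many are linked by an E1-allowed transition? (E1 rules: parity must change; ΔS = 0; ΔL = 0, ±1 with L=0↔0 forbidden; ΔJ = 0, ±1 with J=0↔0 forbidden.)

(a)–(b): forbidden (parity).
(a)–(c): forbidden (parity, ΔS, ΔL, ΔJ).
(a)–(d): forbidden (parity, ΔJ).
(a)–(e): forbidden (ΔS).
(b)–(c): forbidden (parity, ΔS, ΔJ).
(b)–(d): forbidden (parity, ΔJ).
(b)–(e): forbidden (ΔS).
(c)–(d): forbidden (parity, ΔS, ΔJ).
(c)–(e): forbidden (ΔL, ΔJ).
(d)–(e): forbidden (ΔS, ΔJ).
Allowed pairs: 0 of 10.

0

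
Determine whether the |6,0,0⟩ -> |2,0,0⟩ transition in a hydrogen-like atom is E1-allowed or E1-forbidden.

forbidden

Initial l = 0, final l = 0, so Δl = +0. E1 requires Δl = ±1: fails.
m_l: 0 → 0 (Δm_l = +0). |Δm_l| ≤ 1 passes.
The transition is electric-dipole forbidden.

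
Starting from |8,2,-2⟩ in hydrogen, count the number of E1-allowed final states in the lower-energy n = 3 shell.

1

E1 requires Δl = ±1, so l_f ∈ {1, 3}; with 0 ≤ l_f ≤ n_f−1 = 2, the allowed l_f values are {1}.
For l_f = 1: m_f ∈ {m_i−1, m_i, m_i+1} ∩ [−1, 1] = {-1} → 1 state.
Total: 1.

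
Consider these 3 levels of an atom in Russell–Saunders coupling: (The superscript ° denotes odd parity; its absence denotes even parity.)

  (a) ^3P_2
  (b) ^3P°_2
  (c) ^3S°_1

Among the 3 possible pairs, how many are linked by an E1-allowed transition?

(a)–(b): allowed.
(a)–(c): allowed.
(b)–(c): forbidden (parity).
Allowed pairs: 2 of 3.

2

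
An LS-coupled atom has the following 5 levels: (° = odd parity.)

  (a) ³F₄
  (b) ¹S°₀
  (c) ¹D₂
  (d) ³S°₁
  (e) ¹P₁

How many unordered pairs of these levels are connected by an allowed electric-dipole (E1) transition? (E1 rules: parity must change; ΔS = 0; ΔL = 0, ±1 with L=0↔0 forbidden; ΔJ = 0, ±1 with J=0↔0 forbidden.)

(a)–(b): forbidden (ΔS, ΔL, ΔJ).
(a)–(c): forbidden (parity, ΔS, ΔJ).
(a)–(d): forbidden (ΔL, ΔJ).
(a)–(e): forbidden (parity, ΔS, ΔL, ΔJ).
(b)–(c): forbidden (ΔL, ΔJ).
(b)–(d): forbidden (parity, ΔS, ΔL).
(b)–(e): allowed.
(c)–(d): forbidden (ΔS, ΔL).
(c)–(e): forbidden (parity).
(d)–(e): forbidden (ΔS).
Allowed pairs: 1 of 10.

1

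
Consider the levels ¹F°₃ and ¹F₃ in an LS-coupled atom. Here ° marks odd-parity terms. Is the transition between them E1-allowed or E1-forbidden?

Reading off the term symbols: S 0→0, L 3→3, J 3→3, parity odd→even.
ΔJ = 0, ±1 (not J=0↔0): J: 3 → 3, ΔJ = +0 — ok.
ΔL = 0, ±1 (not L=0↔0): L: 3 → 3, ΔL = +0 — ok.
Parity must change: odd → even — ok.
ΔS = 0: S: 0 → 0 — ok.
All four E1 rules are satisfied.

allowed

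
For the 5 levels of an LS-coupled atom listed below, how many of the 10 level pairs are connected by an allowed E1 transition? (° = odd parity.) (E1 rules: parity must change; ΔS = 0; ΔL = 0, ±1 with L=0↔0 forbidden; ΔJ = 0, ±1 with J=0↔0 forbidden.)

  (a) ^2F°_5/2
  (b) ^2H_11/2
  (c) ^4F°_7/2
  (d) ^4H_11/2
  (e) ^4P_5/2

0

(a)–(b): forbidden (ΔL, ΔJ).
(a)–(c): forbidden (parity, ΔS).
(a)–(d): forbidden (ΔS, ΔL, ΔJ).
(a)–(e): forbidden (ΔS, ΔL).
(b)–(c): forbidden (ΔS, ΔL, ΔJ).
(b)–(d): forbidden (parity, ΔS).
(b)–(e): forbidden (parity, ΔS, ΔL, ΔJ).
(c)–(d): forbidden (ΔL, ΔJ).
(c)–(e): forbidden (ΔL).
(d)–(e): forbidden (parity, ΔL, ΔJ).
Allowed pairs: 0 of 10.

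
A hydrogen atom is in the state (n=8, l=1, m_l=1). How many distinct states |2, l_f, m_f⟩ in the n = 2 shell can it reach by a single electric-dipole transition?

E1 requires Δl = ±1, so l_f ∈ {0, 2}; with 0 ≤ l_f ≤ n_f−1 = 1, the allowed l_f values are {0}.
For l_f = 0: m_f ∈ {m_i−1, m_i, m_i+1} ∩ [−0, 0] = {0} → 1 state.
Total: 1.

1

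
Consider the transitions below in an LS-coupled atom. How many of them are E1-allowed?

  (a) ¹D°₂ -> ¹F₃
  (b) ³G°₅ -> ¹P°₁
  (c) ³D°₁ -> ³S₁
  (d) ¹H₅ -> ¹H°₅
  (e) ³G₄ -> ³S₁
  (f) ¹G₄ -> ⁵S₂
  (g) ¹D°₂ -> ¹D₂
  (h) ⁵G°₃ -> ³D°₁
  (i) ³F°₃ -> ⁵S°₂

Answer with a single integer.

3

(a) allowed
(b) forbidden (parity, ΔS, ΔL, ΔJ fail)
(c) forbidden (ΔL fails)
(d) allowed
(e) forbidden (parity, ΔL, ΔJ fail)
(f) forbidden (parity, ΔS, ΔL, ΔJ fail)
(g) allowed
(h) forbidden (parity, ΔS, ΔL, ΔJ fail)
(i) forbidden (parity, ΔS, ΔL fail)
Total allowed: 3 of 9.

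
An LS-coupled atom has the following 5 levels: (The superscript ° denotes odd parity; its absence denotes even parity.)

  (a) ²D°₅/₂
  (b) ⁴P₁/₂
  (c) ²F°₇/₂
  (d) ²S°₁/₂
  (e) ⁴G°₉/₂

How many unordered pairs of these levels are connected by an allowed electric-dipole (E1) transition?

(a)–(b): forbidden (ΔS, ΔJ).
(a)–(c): forbidden (parity).
(a)–(d): forbidden (parity, ΔL, ΔJ).
(a)–(e): forbidden (parity, ΔS, ΔL, ΔJ).
(b)–(c): forbidden (ΔS, ΔL, ΔJ).
(b)–(d): forbidden (ΔS).
(b)–(e): forbidden (ΔL, ΔJ).
(c)–(d): forbidden (parity, ΔL, ΔJ).
(c)–(e): forbidden (parity, ΔS).
(d)–(e): forbidden (parity, ΔS, ΔL, ΔJ).
Allowed pairs: 0 of 10.

0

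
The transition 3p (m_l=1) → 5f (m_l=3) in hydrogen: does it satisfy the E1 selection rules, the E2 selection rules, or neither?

E2

Δl = 3 − 1 = +2; l_i + l_f = 4.
Δm_l = +2.
E1 (Δl = ±1, |Δm_l| ≤ 1): not satisfied.
E2 (Δl = 0,±2, l_i+l_f ≥ 2, |Δm_l| ≤ 2): satisfied.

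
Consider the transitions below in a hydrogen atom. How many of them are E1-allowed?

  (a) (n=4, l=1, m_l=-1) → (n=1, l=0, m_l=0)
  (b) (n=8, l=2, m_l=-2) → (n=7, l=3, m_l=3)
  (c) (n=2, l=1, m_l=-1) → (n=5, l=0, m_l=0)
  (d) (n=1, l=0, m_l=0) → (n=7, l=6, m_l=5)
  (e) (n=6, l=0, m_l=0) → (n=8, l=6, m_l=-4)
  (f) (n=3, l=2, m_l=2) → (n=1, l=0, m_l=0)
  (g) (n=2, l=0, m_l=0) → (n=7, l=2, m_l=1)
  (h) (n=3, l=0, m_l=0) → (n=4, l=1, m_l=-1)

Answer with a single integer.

3

(a) allowed
(b) forbidden — Δm_l = +5 (E1 requires Δm_l = 0, ±1)
(c) allowed
(d) forbidden — Δl = +6 (E1 requires Δl = ±1); Δm_l = +5 (E1 requires Δm_l = 0, ±1)
(e) forbidden — Δl = +6 (E1 requires Δl = ±1); Δm_l = -4 (E1 requires Δm_l = 0, ±1)
(f) forbidden — Δl = -2 (E1 requires Δl = ±1); Δm_l = -2 (E1 requires Δm_l = 0, ±1)
(g) forbidden — Δl = +2 (E1 requires Δl = ±1)
(h) allowed
Total allowed: 3 of 8.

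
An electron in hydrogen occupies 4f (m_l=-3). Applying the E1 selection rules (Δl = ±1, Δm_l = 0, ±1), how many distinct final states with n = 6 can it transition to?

4

E1 requires Δl = ±1, so l_f ∈ {2, 4}; with 0 ≤ l_f ≤ n_f−1 = 5, the allowed l_f values are {2, 4}.
For l_f = 2: m_f ∈ {m_i−1, m_i, m_i+1} ∩ [−2, 2] = {-2} → 1 state.
For l_f = 4: m_f ∈ {m_i−1, m_i, m_i+1} ∩ [−4, 4] = {-4, -3, -2} → 3 states.
Total: 4.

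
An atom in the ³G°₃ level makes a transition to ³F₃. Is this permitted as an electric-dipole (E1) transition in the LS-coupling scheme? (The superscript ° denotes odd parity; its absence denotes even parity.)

allowed

Initial level: S=1, L=4, J=3, parity odd. Final level: S=1, L=3, J=3, parity even.
Parity must change: odd → even — ✓.
ΔS = 0: S: 1 → 1 — ✓.
ΔL = 0, ±1 (not L=0↔0): L: 4 → 3, ΔL = -1 — ✓.
ΔJ = 0, ±1 (not J=0↔0): J: 3 → 3, ΔJ = +0 — ✓.
All four E1 rules are satisfied.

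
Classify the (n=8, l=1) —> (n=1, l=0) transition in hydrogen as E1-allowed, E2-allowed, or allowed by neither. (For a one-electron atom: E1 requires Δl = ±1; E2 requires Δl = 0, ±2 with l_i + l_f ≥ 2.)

Δl = 0 − 1 = -1; l_i + l_f = 1.
E1 (Δl = ±1): satisfied.
E2 (Δl = 0,±2, l_i+l_f ≥ 2): not satisfied.

E1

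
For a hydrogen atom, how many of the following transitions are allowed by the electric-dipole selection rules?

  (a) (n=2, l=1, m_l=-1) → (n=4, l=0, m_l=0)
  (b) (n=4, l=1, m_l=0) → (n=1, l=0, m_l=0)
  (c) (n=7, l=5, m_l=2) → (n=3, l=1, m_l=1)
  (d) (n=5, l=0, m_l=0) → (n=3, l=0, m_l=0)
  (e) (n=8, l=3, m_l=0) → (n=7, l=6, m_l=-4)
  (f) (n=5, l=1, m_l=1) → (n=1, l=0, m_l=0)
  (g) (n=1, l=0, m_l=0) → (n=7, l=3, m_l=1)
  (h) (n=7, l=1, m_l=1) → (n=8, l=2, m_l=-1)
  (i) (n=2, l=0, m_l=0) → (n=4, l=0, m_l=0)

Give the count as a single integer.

3

(a) allowed
(b) allowed
(c) forbidden — Δl = -4 (E1 requires Δl = ±1)
(d) forbidden — Δl = +0 (E1 requires Δl = ±1)
(e) forbidden — Δl = +3 (E1 requires Δl = ±1); Δm_l = -4 (E1 requires Δm_l = 0, ±1)
(f) allowed
(g) forbidden — Δl = +3 (E1 requires Δl = ±1)
(h) forbidden — Δm_l = -2 (E1 requires Δm_l = 0, ±1)
(i) forbidden — Δl = +0 (E1 requires Δl = ±1)
Total allowed: 3 of 9.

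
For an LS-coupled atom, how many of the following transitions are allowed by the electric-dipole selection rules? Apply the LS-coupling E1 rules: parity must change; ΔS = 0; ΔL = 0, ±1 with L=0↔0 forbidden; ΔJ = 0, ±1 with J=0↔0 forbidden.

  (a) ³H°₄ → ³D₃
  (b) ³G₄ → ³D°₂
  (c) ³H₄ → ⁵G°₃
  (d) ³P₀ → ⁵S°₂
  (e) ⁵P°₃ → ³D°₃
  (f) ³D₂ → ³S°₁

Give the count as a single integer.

0

(a) forbidden (ΔL fails)
(b) forbidden (ΔL, ΔJ fail)
(c) forbidden (ΔS fails)
(d) forbidden (ΔS, ΔJ fail)
(e) forbidden (parity, ΔS fail)
(f) forbidden (ΔL fails)
Total allowed: 0 of 6.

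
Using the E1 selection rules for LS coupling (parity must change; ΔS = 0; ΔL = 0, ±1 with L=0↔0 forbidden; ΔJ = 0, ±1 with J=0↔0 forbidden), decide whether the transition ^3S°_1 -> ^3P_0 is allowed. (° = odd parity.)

Initial level: S=1, L=0, J=1, parity odd. Final level: S=1, L=1, J=0, parity even.
ΔL = 0, ±1 (not L=0↔0): L: 0 → 1, ΔL = +1 — ok.
ΔS = 0: S: 1 → 1 — ok.
ΔJ = 0, ±1 (not J=0↔0): J: 1 → 0, ΔJ = -1 — ok.
Parity must change: odd → even — ok.
All four E1 rules are satisfied.

allowed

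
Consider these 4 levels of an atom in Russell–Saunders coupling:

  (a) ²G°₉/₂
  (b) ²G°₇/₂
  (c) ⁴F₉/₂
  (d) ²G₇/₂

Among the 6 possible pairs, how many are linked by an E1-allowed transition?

2

(a)–(b): forbidden (parity).
(a)–(c): forbidden (ΔS).
(a)–(d): allowed.
(b)–(c): forbidden (ΔS).
(b)–(d): allowed.
(c)–(d): forbidden (parity, ΔS).
Allowed pairs: 2 of 6.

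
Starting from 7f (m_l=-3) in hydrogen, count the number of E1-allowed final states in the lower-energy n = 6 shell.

4

E1 requires Δl = ±1, so l_f ∈ {2, 4}; with 0 ≤ l_f ≤ n_f−1 = 5, the allowed l_f values are {2, 4}.
For l_f = 2: m_f ∈ {m_i−1, m_i, m_i+1} ∩ [−2, 2] = {-2} → 1 state.
For l_f = 4: m_f ∈ {m_i−1, m_i, m_i+1} ∩ [−4, 4] = {-4, -3, -2} → 3 states.
Total: 4.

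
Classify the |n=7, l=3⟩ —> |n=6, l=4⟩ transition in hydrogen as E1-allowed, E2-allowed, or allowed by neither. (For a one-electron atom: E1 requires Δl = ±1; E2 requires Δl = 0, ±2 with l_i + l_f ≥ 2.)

Δl = 4 − 3 = +1; l_i + l_f = 7.
E1 (Δl = ±1): satisfied.
E2 (Δl = 0,±2, l_i+l_f ≥ 2): not satisfied.

E1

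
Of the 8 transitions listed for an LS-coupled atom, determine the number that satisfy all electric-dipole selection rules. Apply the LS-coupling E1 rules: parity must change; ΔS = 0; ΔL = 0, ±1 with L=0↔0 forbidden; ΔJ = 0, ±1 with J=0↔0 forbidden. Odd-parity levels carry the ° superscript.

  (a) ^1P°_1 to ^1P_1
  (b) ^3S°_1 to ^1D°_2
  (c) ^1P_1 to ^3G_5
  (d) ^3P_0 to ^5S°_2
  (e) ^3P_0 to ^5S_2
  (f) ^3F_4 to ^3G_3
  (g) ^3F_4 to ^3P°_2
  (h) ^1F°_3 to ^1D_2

(a) allowed
(b) forbidden (parity, ΔS, ΔL fail)
(c) forbidden (parity, ΔS, ΔL, ΔJ fail)
(d) forbidden (ΔS, ΔJ fail)
(e) forbidden (parity, ΔS, ΔJ fail)
(f) forbidden (parity fails)
(g) forbidden (ΔL, ΔJ fail)
(h) allowed
Total allowed: 2 of 8.

2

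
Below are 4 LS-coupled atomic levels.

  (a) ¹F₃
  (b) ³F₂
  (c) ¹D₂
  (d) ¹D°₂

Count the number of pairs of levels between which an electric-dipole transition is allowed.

(a)–(b): forbidden (parity, ΔS).
(a)–(c): forbidden (parity).
(a)–(d): allowed.
(b)–(c): forbidden (parity, ΔS).
(b)–(d): forbidden (ΔS).
(c)–(d): allowed.
Allowed pairs: 2 of 6.

2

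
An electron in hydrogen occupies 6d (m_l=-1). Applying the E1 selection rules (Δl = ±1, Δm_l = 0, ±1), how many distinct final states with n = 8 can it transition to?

E1 requires Δl = ±1, so l_f ∈ {1, 3}; with 0 ≤ l_f ≤ n_f−1 = 7, the allowed l_f values are {1, 3}.
For l_f = 1: m_f ∈ {m_i−1, m_i, m_i+1} ∩ [−1, 1] = {-1, 0} → 2 states.
For l_f = 3: m_f ∈ {m_i−1, m_i, m_i+1} ∩ [−3, 3] = {-2, -1, 0} → 3 states.
Total: 5.

5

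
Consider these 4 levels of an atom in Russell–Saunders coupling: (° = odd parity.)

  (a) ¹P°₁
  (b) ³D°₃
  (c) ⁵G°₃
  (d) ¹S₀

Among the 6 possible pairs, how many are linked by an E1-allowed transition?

1

(a)–(b): forbidden (parity, ΔS, ΔJ).
(a)–(c): forbidden (parity, ΔS, ΔL, ΔJ).
(a)–(d): allowed.
(b)–(c): forbidden (parity, ΔS, ΔL).
(b)–(d): forbidden (ΔS, ΔL, ΔJ).
(c)–(d): forbidden (ΔS, ΔL, ΔJ).
Allowed pairs: 1 of 6.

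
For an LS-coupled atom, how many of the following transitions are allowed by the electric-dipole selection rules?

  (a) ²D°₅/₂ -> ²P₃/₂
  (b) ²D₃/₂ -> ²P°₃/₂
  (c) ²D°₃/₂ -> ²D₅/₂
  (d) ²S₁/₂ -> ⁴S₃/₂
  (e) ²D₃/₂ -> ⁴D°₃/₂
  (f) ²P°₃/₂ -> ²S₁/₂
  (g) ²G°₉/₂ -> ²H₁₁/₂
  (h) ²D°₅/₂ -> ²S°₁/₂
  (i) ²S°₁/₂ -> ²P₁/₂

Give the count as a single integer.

(a) allowed
(b) allowed
(c) allowed
(d) forbidden (parity, ΔS, ΔL fail)
(e) forbidden (ΔS fails)
(f) allowed
(g) allowed
(h) forbidden (parity, ΔL, ΔJ fail)
(i) allowed
Total allowed: 6 of 9.

6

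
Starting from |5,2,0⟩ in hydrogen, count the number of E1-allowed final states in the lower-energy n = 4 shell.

E1 requires Δl = ±1, so l_f ∈ {1, 3}; with 0 ≤ l_f ≤ n_f−1 = 3, the allowed l_f values are {1, 3}.
For l_f = 1: m_f ∈ {m_i−1, m_i, m_i+1} ∩ [−1, 1] = {-1, 0, 1} → 3 states.
For l_f = 3: m_f ∈ {m_i−1, m_i, m_i+1} ∩ [−3, 3] = {-1, 0, 1} → 3 states.
Total: 6.

6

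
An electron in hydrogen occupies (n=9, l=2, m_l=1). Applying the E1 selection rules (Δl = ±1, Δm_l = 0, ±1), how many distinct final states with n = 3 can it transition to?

2

E1 requires Δl = ±1, so l_f ∈ {1, 3}; with 0 ≤ l_f ≤ n_f−1 = 2, the allowed l_f values are {1}.
For l_f = 1: m_f ∈ {m_i−1, m_i, m_i+1} ∩ [−1, 1] = {0, 1} → 2 states.
Total: 2.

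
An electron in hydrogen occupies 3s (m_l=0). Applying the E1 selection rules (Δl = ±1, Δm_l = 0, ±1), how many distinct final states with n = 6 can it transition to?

E1 requires Δl = ±1, so l_f ∈ {-1, 1}; with 0 ≤ l_f ≤ n_f−1 = 5, the allowed l_f values are {1}.
For l_f = 1: m_f ∈ {m_i−1, m_i, m_i+1} ∩ [−1, 1] = {-1, 0, 1} → 3 states.
Total: 3.

3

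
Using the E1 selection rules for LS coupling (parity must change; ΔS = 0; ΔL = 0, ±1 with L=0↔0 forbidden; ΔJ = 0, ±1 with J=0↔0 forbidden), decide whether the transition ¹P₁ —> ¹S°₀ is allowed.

allowed

Reading off the term symbols: S 0→0, L 1→0, J 1→0, parity even→odd.
Parity must change: even → odd — ✓.
ΔS = 0: S: 0 → 0 — ✓.
ΔL = 0, ±1 (not L=0↔0): L: 1 → 0, ΔL = -1 — ✓.
ΔJ = 0, ±1 (not J=0↔0): J: 1 → 0, ΔJ = -1 — ✓.
All four E1 rules are satisfied.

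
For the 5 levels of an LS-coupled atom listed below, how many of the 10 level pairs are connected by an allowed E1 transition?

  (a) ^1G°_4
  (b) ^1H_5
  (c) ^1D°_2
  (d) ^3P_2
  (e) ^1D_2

(a)–(b): allowed.
(a)–(c): forbidden (parity, ΔL, ΔJ).
(a)–(d): forbidden (ΔS, ΔL, ΔJ).
(a)–(e): forbidden (ΔL, ΔJ).
(b)–(c): forbidden (ΔL, ΔJ).
(b)–(d): forbidden (parity, ΔS, ΔL, ΔJ).
(b)–(e): forbidden (parity, ΔL, ΔJ).
(c)–(d): forbidden (ΔS).
(c)–(e): allowed.
(d)–(e): forbidden (parity, ΔS).
Allowed pairs: 2 of 10.

2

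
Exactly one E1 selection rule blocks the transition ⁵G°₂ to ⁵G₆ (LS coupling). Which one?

the ΔJ = 0, ±1 rule

Initial level: S=2, L=4, J=2, parity odd. Final level: S=2, L=4, J=6, parity even.
ΔJ = 0, ±1 (not J=0↔0): J: 2 → 6, ΔJ = +4 — fails.
ΔS = 0: S: 2 → 2 — passes.
ΔL = 0, ±1 (not L=0↔0): L: 4 → 4, ΔL = +0 — passes.
Parity must change: odd → even — passes.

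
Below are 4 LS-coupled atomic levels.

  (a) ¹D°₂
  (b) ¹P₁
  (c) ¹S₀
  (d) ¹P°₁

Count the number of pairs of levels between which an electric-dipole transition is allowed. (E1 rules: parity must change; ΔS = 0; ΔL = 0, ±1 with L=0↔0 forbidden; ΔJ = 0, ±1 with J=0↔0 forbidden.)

(a)–(b): allowed.
(a)–(c): forbidden (ΔL, ΔJ).
(a)–(d): forbidden (parity).
(b)–(c): forbidden (parity).
(b)–(d): allowed.
(c)–(d): allowed.
Allowed pairs: 3 of 6.

3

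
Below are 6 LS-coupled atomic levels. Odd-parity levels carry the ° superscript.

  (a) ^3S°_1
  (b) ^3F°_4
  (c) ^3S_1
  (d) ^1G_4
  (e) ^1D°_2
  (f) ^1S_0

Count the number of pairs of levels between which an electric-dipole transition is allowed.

0

(a)–(b): forbidden (parity, ΔL, ΔJ).
(a)–(c): forbidden (ΔL).
(a)–(d): forbidden (ΔS, ΔL, ΔJ).
(a)–(e): forbidden (parity, ΔS, ΔL).
(a)–(f): forbidden (ΔS, ΔL).
(b)–(c): forbidden (ΔL, ΔJ).
(b)–(d): forbidden (ΔS).
(b)–(e): forbidden (parity, ΔS, ΔJ).
(b)–(f): forbidden (ΔS, ΔL, ΔJ).
(c)–(d): forbidden (parity, ΔS, ΔL, ΔJ).
(c)–(e): forbidden (ΔS, ΔL).
(c)–(f): forbidden (parity, ΔS, ΔL).
(d)–(e): forbidden (ΔL, ΔJ).
(d)–(f): forbidden (parity, ΔL, ΔJ).
(e)–(f): forbidden (ΔL, ΔJ).
Allowed pairs: 0 of 15.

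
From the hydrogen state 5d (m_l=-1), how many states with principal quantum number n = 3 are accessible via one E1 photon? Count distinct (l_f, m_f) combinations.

2

E1 requires Δl = ±1, so l_f ∈ {1, 3}; with 0 ≤ l_f ≤ n_f−1 = 2, the allowed l_f values are {1}.
For l_f = 1: m_f ∈ {m_i−1, m_i, m_i+1} ∩ [−1, 1] = {-1, 0} → 2 states.
Total: 2.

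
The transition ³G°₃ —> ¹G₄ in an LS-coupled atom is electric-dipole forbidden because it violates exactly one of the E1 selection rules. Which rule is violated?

Initial level: S=1, L=4, J=3, parity odd. Final level: S=0, L=4, J=4, parity even.
ΔS = 0: S: 1 → 0 — fails.
ΔL = 0, ±1 (not L=0↔0): L: 4 → 4, ΔL = +0 — ok.
Parity must change: odd → even — ok.
ΔJ = 0, ±1 (not J=0↔0): J: 3 → 4, ΔJ = +1 — ok.

the ΔS = 0 rule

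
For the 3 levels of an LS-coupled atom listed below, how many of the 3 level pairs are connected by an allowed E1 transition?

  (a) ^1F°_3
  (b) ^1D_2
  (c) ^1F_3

(a)–(b): allowed.
(a)–(c): allowed.
(b)–(c): forbidden (parity).
Allowed pairs: 2 of 3.

2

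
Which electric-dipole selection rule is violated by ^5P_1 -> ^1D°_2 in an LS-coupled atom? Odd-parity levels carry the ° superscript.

ΔJ = 0, ±1 (not J=0↔0): J: 1 → 2, ΔJ = +1 — satisfied.
ΔS = 0: S: 2 → 0 — violated.
ΔL = 0, ±1 (not L=0↔0): L: 1 → 2, ΔL = +1 — satisfied.
Parity must change: even → odd — satisfied.

the ΔS = 0 rule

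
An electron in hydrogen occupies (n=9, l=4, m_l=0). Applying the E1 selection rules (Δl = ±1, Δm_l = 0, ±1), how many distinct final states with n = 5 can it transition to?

E1 requires Δl = ±1, so l_f ∈ {3, 5}; with 0 ≤ l_f ≤ n_f−1 = 4, the allowed l_f values are {3}.
For l_f = 3: m_f ∈ {m_i−1, m_i, m_i+1} ∩ [−3, 3] = {-1, 0, 1} → 3 states.
Total: 3.

3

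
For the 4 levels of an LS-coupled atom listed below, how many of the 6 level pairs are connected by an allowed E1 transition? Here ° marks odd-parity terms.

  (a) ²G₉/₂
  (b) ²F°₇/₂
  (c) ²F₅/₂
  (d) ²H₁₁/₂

(a)–(b): allowed.
(a)–(c): forbidden (parity, ΔJ).
(a)–(d): forbidden (parity).
(b)–(c): allowed.
(b)–(d): forbidden (ΔL, ΔJ).
(c)–(d): forbidden (parity, ΔL, ΔJ).
Allowed pairs: 2 of 6.

2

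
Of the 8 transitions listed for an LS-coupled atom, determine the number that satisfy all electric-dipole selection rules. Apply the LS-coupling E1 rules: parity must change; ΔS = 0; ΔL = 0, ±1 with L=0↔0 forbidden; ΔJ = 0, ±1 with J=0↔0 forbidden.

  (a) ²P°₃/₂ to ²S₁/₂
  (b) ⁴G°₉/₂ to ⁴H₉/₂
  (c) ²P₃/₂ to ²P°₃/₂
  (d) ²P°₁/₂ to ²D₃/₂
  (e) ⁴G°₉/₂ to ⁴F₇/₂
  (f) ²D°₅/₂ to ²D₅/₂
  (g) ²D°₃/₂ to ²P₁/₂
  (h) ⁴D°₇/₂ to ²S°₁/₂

7

(a) allowed
(b) allowed
(c) allowed
(d) allowed
(e) allowed
(f) allowed
(g) allowed
(h) forbidden (parity, ΔS, ΔL, ΔJ fail)
Total allowed: 7 of 8.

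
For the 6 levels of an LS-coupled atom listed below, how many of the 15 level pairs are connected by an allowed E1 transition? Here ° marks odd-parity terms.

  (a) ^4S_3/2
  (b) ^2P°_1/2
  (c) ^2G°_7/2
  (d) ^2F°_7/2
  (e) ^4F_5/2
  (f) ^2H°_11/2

0

(a)–(b): forbidden (ΔS).
(a)–(c): forbidden (ΔS, ΔL, ΔJ).
(a)–(d): forbidden (ΔS, ΔL, ΔJ).
(a)–(e): forbidden (parity, ΔL).
(a)–(f): forbidden (ΔS, ΔL, ΔJ).
(b)–(c): forbidden (parity, ΔL, ΔJ).
(b)–(d): forbidden (parity, ΔL, ΔJ).
(b)–(e): forbidden (ΔS, ΔL, ΔJ).
(b)–(f): forbidden (parity, ΔL, ΔJ).
(c)–(d): forbidden (parity).
(c)–(e): forbidden (ΔS).
(c)–(f): forbidden (parity, ΔJ).
(d)–(e): forbidden (ΔS).
(d)–(f): forbidden (parity, ΔL, ΔJ).
(e)–(f): forbidden (ΔS, ΔL, ΔJ).
Allowed pairs: 0 of 15.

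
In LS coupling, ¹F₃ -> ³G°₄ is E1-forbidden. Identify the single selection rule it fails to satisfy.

ΔS = 0: S: 0 → 1 — fails.
ΔJ = 0, ±1 (not J=0↔0): J: 3 → 4, ΔJ = +1 — ok.
Parity must change: even → odd — ok.
ΔL = 0, ±1 (not L=0↔0): L: 3 → 4, ΔL = +1 — ok.

the ΔS = 0 rule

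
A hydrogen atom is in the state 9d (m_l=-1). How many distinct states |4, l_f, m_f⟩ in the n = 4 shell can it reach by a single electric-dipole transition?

5

E1 requires Δl = ±1, so l_f ∈ {1, 3}; with 0 ≤ l_f ≤ n_f−1 = 3, the allowed l_f values are {1, 3}.
For l_f = 1: m_f ∈ {m_i−1, m_i, m_i+1} ∩ [−1, 1] = {-1, 0} → 2 states.
For l_f = 3: m_f ∈ {m_i−1, m_i, m_i+1} ∩ [−3, 3] = {-2, -1, 0} → 3 states.
Total: 5.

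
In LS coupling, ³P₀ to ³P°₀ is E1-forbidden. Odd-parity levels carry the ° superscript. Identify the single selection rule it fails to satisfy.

Reading off the term symbols: S 1→1, L 1→1, J 0→0, parity even→odd.
Parity must change: even → odd — ok.
ΔS = 0: S: 1 → 1 — ok.
ΔL = 0, ±1 (not L=0↔0): L: 1 → 1, ΔL = +0 — ok.
ΔJ = 0, ±1 (not J=0↔0): J: 0 → 0, ΔJ = +0 — fails.

the J=0 ↔ J=0 exclusion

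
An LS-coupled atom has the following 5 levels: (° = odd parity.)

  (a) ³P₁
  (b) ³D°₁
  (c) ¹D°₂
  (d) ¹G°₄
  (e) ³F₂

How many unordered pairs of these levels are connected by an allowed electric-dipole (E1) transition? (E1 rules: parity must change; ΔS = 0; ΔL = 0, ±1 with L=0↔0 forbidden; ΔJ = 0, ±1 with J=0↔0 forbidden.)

2

(a)–(b): allowed.
(a)–(c): forbidden (ΔS).
(a)–(d): forbidden (ΔS, ΔL, ΔJ).
(a)–(e): forbidden (parity, ΔL).
(b)–(c): forbidden (parity, ΔS).
(b)–(d): forbidden (parity, ΔS, ΔL, ΔJ).
(b)–(e): allowed.
(c)–(d): forbidden (parity, ΔL, ΔJ).
(c)–(e): forbidden (ΔS).
(d)–(e): forbidden (ΔS, ΔJ).
Allowed pairs: 2 of 10.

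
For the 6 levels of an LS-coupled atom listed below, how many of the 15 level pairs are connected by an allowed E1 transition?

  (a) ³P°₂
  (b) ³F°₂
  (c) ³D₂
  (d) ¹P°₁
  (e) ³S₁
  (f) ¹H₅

(a)–(b): forbidden (parity, ΔL).
(a)–(c): allowed.
(a)–(d): forbidden (parity, ΔS).
(a)–(e): allowed.
(a)–(f): forbidden (ΔS, ΔL, ΔJ).
(b)–(c): allowed.
(b)–(d): forbidden (parity, ΔS, ΔL).
(b)–(e): forbidden (ΔL).
(b)–(f): forbidden (ΔS, ΔL, ΔJ).
(c)–(d): forbidden (ΔS).
(c)–(e): forbidden (parity, ΔL).
(c)–(f): forbidden (parity, ΔS, ΔL, ΔJ).
(d)–(e): forbidden (ΔS).
(d)–(f): forbidden (ΔL, ΔJ).
(e)–(f): forbidden (parity, ΔS, ΔL, ΔJ).
Allowed pairs: 3 of 15.

3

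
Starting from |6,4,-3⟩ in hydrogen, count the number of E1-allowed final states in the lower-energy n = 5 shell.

2

E1 requires Δl = ±1, so l_f ∈ {3, 5}; with 0 ≤ l_f ≤ n_f−1 = 4, the allowed l_f values are {3}.
For l_f = 3: m_f ∈ {m_i−1, m_i, m_i+1} ∩ [−3, 3] = {-3, -2} → 2 states.
Total: 2.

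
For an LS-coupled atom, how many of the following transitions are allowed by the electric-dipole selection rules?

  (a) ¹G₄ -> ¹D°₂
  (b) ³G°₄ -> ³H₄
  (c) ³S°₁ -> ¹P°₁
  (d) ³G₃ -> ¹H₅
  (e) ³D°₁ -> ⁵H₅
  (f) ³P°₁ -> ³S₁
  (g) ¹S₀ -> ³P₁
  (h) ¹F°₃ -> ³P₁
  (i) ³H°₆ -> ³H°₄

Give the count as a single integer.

2

(a) forbidden (ΔL, ΔJ fail)
(b) allowed
(c) forbidden (parity, ΔS fail)
(d) forbidden (parity, ΔS, ΔJ fail)
(e) forbidden (ΔS, ΔL, ΔJ fail)
(f) allowed
(g) forbidden (parity, ΔS fail)
(h) forbidden (ΔS, ΔL, ΔJ fail)
(i) forbidden (parity, ΔJ fail)
Total allowed: 2 of 9.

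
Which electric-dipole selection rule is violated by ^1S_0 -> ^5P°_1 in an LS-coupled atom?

the ΔS = 0 rule

Reading off the term symbols: S 0→2, L 0→1, J 0→1, parity even→odd.
Parity must change: even → odd — passes.
ΔS = 0: S: 0 → 2 — fails.
ΔL = 0, ±1 (not L=0↔0): L: 0 → 1, ΔL = +1 — passes.
ΔJ = 0, ±1 (not J=0↔0): J: 0 → 1, ΔJ = +1 — passes.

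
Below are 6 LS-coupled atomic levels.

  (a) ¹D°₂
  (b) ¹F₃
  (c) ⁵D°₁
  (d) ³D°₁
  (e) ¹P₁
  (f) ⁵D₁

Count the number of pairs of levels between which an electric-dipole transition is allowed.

(a)–(b): allowed.
(a)–(c): forbidden (parity, ΔS).
(a)–(d): forbidden (parity, ΔS).
(a)–(e): allowed.
(a)–(f): forbidden (ΔS).
(b)–(c): forbidden (ΔS, ΔJ).
(b)–(d): forbidden (ΔS, ΔJ).
(b)–(e): forbidden (parity, ΔL, ΔJ).
(b)–(f): forbidden (parity, ΔS, ΔJ).
(c)–(d): forbidden (parity, ΔS).
(c)–(e): forbidden (ΔS).
(c)–(f): allowed.
(d)–(e): forbidden (ΔS).
(d)–(f): forbidden (ΔS).
(e)–(f): forbidden (parity, ΔS).
Allowed pairs: 3 of 15.

3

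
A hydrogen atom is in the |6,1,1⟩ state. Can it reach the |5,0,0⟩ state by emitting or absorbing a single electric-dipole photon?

Δl = 0 − 1 = -1; the E1 rule Δl = ±1 is passes.
Δm_l = 0 − (1) = -1. E1 requires Δm_l = 0, ±1: passes.
All E1 selection rules are satisfied.

allowed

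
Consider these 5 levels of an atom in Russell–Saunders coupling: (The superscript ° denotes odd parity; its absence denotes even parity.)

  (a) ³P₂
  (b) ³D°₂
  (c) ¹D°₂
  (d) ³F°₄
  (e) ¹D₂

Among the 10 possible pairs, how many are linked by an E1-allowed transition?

(a)–(b): allowed.
(a)–(c): forbidden (ΔS).
(a)–(d): forbidden (ΔL, ΔJ).
(a)–(e): forbidden (parity, ΔS).
(b)–(c): forbidden (parity, ΔS).
(b)–(d): forbidden (parity, ΔJ).
(b)–(e): forbidden (ΔS).
(c)–(d): forbidden (parity, ΔS, ΔJ).
(c)–(e): allowed.
(d)–(e): forbidden (ΔS, ΔJ).
Allowed pairs: 2 of 10.

2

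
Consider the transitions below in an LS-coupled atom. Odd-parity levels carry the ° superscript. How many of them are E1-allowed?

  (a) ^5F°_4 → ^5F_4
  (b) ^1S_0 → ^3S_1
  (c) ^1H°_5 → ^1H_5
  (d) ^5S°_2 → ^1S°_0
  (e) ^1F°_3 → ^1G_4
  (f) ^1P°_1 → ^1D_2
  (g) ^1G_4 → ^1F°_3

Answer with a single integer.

(a) allowed
(b) forbidden (parity, ΔS, ΔL fail)
(c) allowed
(d) forbidden (parity, ΔS, ΔL, ΔJ fail)
(e) allowed
(f) allowed
(g) allowed
Total allowed: 5 of 7.

5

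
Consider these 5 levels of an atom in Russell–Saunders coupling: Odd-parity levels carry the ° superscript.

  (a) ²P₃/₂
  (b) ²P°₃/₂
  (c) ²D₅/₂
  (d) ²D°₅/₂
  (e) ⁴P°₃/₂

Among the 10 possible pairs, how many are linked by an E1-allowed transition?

(a)–(b): allowed.
(a)–(c): forbidden (parity).
(a)–(d): allowed.
(a)–(e): forbidden (ΔS).
(b)–(c): allowed.
(b)–(d): forbidden (parity).
(b)–(e): forbidden (parity, ΔS).
(c)–(d): allowed.
(c)–(e): forbidden (ΔS).
(d)–(e): forbidden (parity, ΔS).
Allowed pairs: 4 of 10.

4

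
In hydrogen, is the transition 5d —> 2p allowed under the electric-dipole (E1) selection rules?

allowed

Δl = 1 − 2 = -1; the E1 rule Δl = ±1 is ✓.
All E1 selection rules are satisfied.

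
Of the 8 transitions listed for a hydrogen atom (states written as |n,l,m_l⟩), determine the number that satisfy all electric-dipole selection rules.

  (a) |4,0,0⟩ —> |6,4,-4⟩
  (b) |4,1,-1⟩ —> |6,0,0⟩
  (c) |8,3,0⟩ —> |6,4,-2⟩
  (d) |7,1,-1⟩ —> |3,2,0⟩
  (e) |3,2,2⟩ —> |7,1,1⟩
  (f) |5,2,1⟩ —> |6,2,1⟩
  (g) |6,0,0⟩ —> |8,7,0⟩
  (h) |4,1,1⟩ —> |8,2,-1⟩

3

(a) forbidden — Δl = +4 (E1 requires Δl = ±1); Δm_l = -4 (E1 requires Δm_l = 0, ±1)
(b) allowed
(c) forbidden — Δm_l = -2 (E1 requires Δm_l = 0, ±1)
(d) allowed
(e) allowed
(f) forbidden — Δl = +0 (E1 requires Δl = ±1)
(g) forbidden — Δl = +7 (E1 requires Δl = ±1)
(h) forbidden — Δm_l = -2 (E1 requires Δm_l = 0, ±1)
Total allowed: 3 of 8.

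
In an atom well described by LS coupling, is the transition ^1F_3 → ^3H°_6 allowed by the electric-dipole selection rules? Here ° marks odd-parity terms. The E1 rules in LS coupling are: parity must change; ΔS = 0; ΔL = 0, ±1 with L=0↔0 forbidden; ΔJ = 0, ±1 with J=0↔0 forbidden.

ΔL = 0, ±1 (not L=0↔0): L: 3 → 5, ΔL = +2 — ✗.
ΔS = 0: S: 0 → 1 — ✗.
ΔJ = 0, ±1 (not J=0↔0): J: 3 → 6, ΔJ = +3 — ✗.
Parity must change: even → odd — ✓.
Rule(s) violated: ΔS, ΔL, ΔJ.

forbidden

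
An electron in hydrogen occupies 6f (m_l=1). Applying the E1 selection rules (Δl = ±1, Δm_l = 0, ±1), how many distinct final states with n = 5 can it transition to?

6

E1 requires Δl = ±1, so l_f ∈ {2, 4}; with 0 ≤ l_f ≤ n_f−1 = 4, the allowed l_f values are {2, 4}.
For l_f = 2: m_f ∈ {m_i−1, m_i, m_i+1} ∩ [−2, 2] = {0, 1, 2} → 3 states.
For l_f = 4: m_f ∈ {m_i−1, m_i, m_i+1} ∩ [−4, 4] = {0, 1, 2} → 3 states.
Total: 6.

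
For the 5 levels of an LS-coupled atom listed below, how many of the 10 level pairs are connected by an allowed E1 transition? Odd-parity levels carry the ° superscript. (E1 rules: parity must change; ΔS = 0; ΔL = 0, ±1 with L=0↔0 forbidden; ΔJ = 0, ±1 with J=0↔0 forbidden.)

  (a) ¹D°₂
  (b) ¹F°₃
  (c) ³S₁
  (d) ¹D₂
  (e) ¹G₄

(a)–(b): forbidden (parity).
(a)–(c): forbidden (ΔS, ΔL).
(a)–(d): allowed.
(a)–(e): forbidden (ΔL, ΔJ).
(b)–(c): forbidden (ΔS, ΔL, ΔJ).
(b)–(d): allowed.
(b)–(e): allowed.
(c)–(d): forbidden (parity, ΔS, ΔL).
(c)–(e): forbidden (parity, ΔS, ΔL, ΔJ).
(d)–(e): forbidden (parity, ΔL, ΔJ).
Allowed pairs: 3 of 10.

3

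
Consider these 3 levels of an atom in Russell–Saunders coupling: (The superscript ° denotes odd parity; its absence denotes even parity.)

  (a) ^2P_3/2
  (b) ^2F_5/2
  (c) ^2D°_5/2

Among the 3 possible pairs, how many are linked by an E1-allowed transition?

(a)–(b): forbidden (parity, ΔL).
(a)–(c): allowed.
(b)–(c): allowed.
Allowed pairs: 2 of 3.

2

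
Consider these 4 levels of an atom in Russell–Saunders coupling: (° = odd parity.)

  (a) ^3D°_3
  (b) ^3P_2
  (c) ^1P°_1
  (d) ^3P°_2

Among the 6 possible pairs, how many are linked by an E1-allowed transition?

(a)–(b): allowed.
(a)–(c): forbidden (parity, ΔS, ΔJ).
(a)–(d): forbidden (parity).
(b)–(c): forbidden (ΔS).
(b)–(d): allowed.
(c)–(d): forbidden (parity, ΔS).
Allowed pairs: 2 of 6.

2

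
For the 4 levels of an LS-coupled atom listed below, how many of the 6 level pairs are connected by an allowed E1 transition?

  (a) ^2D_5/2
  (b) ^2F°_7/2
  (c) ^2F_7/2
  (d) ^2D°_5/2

(a)–(b): allowed.
(a)–(c): forbidden (parity).
(a)–(d): allowed.
(b)–(c): allowed.
(b)–(d): forbidden (parity).
(c)–(d): allowed.
Allowed pairs: 4 of 6.

4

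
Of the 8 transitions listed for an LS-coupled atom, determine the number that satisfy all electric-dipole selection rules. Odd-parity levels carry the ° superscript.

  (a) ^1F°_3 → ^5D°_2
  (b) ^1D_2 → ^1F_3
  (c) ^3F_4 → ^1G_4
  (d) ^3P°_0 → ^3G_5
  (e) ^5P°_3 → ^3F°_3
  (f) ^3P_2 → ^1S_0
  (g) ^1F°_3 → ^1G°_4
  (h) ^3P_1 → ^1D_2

0

(a) forbidden (parity, ΔS fail)
(b) forbidden (parity fails)
(c) forbidden (parity, ΔS fail)
(d) forbidden (ΔL, ΔJ fail)
(e) forbidden (parity, ΔS, ΔL fail)
(f) forbidden (parity, ΔS, ΔJ fail)
(g) forbidden (parity fails)
(h) forbidden (parity, ΔS fail)
Total allowed: 0 of 8.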